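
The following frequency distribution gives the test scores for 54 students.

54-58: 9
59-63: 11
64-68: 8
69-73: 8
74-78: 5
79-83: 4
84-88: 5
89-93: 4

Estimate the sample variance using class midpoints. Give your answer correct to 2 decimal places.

Midpoints: 56, 61, 66, 71, 76, 81, 86, 91
n = 54, Σfm = 3769, mean = 69.7963
Σfm² = 269559
Σf(m − x̄)² = Σfm² − (Σfm)²/n = 269559 − 3769²/54 = 6496.7593
Sample variance = 6496.7593 / 53 = 122.5804

122.58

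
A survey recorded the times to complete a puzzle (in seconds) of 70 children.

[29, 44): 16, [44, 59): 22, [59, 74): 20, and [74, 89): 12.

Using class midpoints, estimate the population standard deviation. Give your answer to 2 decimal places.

15.30

Midpoints: 36.5, 51.5, 66.5, 81.5
n = 70, Σfm = 4025, mean = 57.5000
Σfm² = 247817.5
Σf(m − x̄)² = Σfm² − (Σfm)²/n = 247817.5 − 4025²/70 = 16380.0000
Population variance = 16380.0000 / 70 = 234.0000
Standard deviation = √234.0000 = 15.2971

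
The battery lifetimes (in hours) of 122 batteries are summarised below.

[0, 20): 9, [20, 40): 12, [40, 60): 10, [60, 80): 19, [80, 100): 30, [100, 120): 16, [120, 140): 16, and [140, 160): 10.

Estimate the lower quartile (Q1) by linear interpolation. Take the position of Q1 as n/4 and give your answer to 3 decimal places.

59.000

Cumulative frequencies: 9, 21, 31, 50, 80, 96, 112, 122
n = 122; position = n/4 = 30.5.
This falls in the class [40, 60): L = 40, F = 21, f = 10, h = 20.
Lower quartile ≈ 40 + ((30.5 − 21) / 10) × 20 = 59.0000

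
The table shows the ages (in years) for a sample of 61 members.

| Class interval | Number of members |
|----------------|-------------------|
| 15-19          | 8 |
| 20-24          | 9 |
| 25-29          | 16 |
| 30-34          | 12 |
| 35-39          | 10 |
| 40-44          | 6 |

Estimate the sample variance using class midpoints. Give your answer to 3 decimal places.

Midpoints: 17, 22, 27, 32, 37, 42
n = 61, Σfm = 1772, mean = 29.0492
Σfm² = 54894
Σf(m − x̄)² = Σfm² − (Σfm)²/n = 54894 − 1772²/61 = 3418.8525
Sample variance = 3418.8525 / 60 = 56.9809

56.981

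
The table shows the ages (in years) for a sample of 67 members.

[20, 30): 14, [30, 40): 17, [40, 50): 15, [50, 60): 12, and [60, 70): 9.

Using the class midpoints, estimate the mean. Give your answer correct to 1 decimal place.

42.8

Midpoints: 25, 35, 45, 55, 65
Σfm = 14×25 + 17×35 + 15×45 + 12×55 + 9×65 = 2865
n = Σf = 67
Mean = 2865 / 67 = 42.7612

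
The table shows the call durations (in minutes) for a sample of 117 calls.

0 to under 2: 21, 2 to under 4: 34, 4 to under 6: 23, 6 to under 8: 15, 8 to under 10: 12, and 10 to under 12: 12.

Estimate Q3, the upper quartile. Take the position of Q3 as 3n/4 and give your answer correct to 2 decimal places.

7.30

Cumulative frequencies: 21, 55, 78, 93, 105, 117
n = 117; position = 3n/4 = 87.75.
This falls in the class 6 to under 8: L = 6, F = 78, f = 15, h = 2.
Upper quartile ≈ 6 + ((87.75 − 78) / 15) × 2 = 7.3000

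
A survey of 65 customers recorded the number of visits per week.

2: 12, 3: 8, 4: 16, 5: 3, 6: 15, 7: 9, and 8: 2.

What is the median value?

Cumulative frequencies: 12, 20, 36, 39, 54, 63, 65
n = 65, so the median is the value in position (n+1)/2 = 33.
Position 33 falls at value 4.

4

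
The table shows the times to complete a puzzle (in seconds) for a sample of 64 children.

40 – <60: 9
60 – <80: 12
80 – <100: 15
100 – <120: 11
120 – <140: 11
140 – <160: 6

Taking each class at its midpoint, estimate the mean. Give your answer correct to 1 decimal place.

96.6

Midpoints: 50, 70, 90, 110, 130, 150
Σfm = 9×50 + 12×70 + 15×90 + 11×110 + 11×130 + 6×150 = 6180
n = Σf = 64
Mean = 6180 / 64 = 96.5625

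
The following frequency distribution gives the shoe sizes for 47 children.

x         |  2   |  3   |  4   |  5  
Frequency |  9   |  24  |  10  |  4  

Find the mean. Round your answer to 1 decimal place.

3.2

Values: 2, 3, 4, 5
Σfx = 9×2 + 24×3 + 10×4 + 4×5 = 150
n = Σf = 47
Mean = 150 / 47 = 3.1915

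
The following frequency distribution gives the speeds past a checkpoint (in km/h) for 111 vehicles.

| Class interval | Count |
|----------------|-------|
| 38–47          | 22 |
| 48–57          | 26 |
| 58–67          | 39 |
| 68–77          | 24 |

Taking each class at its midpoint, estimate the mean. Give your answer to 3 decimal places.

58.356

Midpoints: 42.5, 52.5, 62.5, 72.5
Σfm = 22×42.5 + 26×52.5 + 39×62.5 + 24×72.5 = 6477.5
n = Σf = 111
Mean = 6477.5 / 111 = 58.3559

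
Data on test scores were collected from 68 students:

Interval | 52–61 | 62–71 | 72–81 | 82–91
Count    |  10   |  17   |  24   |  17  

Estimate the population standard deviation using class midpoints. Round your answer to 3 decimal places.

Midpoints: 56.5, 66.5, 76.5, 86.5
n = 68, Σfm = 5002, mean = 73.5588
Σfm² = 374753
Σf(m − x̄)² = Σfm² − (Σfm)²/n = 374753 − 5002²/68 = 6811.7647
Population variance = 6811.7647 / 68 = 100.1730
Standard deviation = √100.1730 = 10.0086

10.009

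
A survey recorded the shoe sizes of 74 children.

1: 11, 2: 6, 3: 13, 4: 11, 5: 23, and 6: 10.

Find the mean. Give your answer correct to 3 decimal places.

Values: 1, 2, 3, 4, 5, 6
Σfx = 11×1 + 6×2 + 13×3 + 11×4 + 23×5 + 10×6 = 281
n = Σf = 74
Mean = 281 / 74 = 3.7973

3.797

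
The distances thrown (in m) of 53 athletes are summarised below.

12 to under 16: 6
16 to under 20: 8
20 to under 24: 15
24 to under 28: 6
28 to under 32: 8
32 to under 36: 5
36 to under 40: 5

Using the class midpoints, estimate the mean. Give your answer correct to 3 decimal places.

24.792

Midpoints: 14, 18, 22, 26, 30, 34, 38
Σfm = 6×14 + 8×18 + 15×22 + 6×26 + 8×30 + 5×34 + 5×38 = 1314
n = Σf = 53
Mean = 1314 / 53 = 24.7925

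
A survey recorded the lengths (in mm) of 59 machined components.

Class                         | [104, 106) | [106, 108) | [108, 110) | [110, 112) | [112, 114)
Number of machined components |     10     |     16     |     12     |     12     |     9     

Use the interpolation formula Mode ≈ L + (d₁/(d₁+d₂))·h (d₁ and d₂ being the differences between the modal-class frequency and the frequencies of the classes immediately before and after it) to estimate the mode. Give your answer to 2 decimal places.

107.20

Modal class: [106, 108) (highest frequency 16).
d₁ = 16 − 10 = 6, d₂ = 16 − 12 = 4
Mode ≈ 106 + (6/(6+4)) × 2 = 106 + 1.2000 = 107.2000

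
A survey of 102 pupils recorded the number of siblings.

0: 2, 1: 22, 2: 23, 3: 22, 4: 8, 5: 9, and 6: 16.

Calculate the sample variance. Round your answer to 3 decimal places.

3.139

Values: 0, 1, 2, 3, 4, 5, 6
n = 102, Σfx = 307, mean = 3.0098
Σfx² = 1241
Σf(x − x̄)² = Σfx² − (Σfx)²/n = 1241 − 307²/102 = 316.9902
Sample variance = 316.9902 / 101 = 3.1385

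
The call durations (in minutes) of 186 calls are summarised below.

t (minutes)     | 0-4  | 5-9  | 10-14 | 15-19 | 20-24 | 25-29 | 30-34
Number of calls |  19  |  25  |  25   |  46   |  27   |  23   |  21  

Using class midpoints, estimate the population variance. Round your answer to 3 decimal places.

81.171

Midpoints: 2, 7, 12, 17, 22, 27, 32
n = 186, Σfm = 3182, mean = 17.1075
Σfm² = 69534
Σf(m − x̄)² = Σfm² − (Σfm)²/n = 69534 − 3182²/186 = 15097.8495
Population variance = 15097.8495 / 186 = 81.1712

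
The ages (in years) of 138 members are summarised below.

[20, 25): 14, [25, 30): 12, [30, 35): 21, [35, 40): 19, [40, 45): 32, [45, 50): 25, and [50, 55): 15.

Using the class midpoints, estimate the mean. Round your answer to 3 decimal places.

38.949

Midpoints: 22.5, 27.5, 32.5, 37.5, 42.5, 47.5, 52.5
Σfm = 14×22.5 + 12×27.5 + 21×32.5 + 19×37.5 + 32×42.5 + 25×47.5 + 15×52.5 = 5375
n = Σf = 138
Mean = 5375 / 138 = 38.9493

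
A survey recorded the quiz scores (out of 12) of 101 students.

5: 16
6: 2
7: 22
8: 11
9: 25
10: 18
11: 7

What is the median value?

8

Cumulative frequencies: 16, 18, 40, 51, 76, 94, 101
n = 101, so the median is the value in position (n+1)/2 = 51.
Position 51 falls at value 8.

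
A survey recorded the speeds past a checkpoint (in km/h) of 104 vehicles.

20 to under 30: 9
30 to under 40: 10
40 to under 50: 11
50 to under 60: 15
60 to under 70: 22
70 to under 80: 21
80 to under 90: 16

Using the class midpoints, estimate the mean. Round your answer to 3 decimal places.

Midpoints: 25, 35, 45, 55, 65, 75, 85
Σfm = 9×25 + 10×35 + 11×45 + 15×55 + 22×65 + 21×75 + 16×85 = 6260
n = Σf = 104
Mean = 6260 / 104 = 60.1923

60.192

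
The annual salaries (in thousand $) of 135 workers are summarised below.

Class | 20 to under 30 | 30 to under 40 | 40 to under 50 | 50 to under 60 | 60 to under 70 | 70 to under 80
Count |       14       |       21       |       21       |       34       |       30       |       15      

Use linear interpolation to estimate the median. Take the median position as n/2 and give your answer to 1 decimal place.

Cumulative frequencies: 14, 35, 56, 90, 120, 135
n = 135; position = n/2 = 67.5.
This falls in the class 50 to under 60: L = 50, F = 56, f = 34, h = 10.
Median ≈ 50 + ((67.5 − 56) / 34) × 10 = 53.3824

53.4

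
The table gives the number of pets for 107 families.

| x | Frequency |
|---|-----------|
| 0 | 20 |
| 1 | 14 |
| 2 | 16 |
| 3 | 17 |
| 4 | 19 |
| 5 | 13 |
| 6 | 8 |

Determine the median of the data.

Cumulative frequencies: 20, 34, 50, 67, 86, 99, 107
n = 107, so the median is the value in position (n+1)/2 = 54.
Position 54 falls at value 3.

3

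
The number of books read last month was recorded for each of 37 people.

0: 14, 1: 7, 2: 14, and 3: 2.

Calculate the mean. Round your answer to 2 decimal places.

1.11

Values: 0, 1, 2, 3
Σfx = 14×0 + 7×1 + 14×2 + 2×3 = 41
n = Σf = 37
Mean = 41 / 37 = 1.1081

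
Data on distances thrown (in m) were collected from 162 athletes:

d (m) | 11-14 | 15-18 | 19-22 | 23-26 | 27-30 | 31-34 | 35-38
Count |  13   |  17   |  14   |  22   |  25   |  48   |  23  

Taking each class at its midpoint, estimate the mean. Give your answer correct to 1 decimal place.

Midpoints: 12.5, 16.5, 20.5, 24.5, 28.5, 32.5, 36.5
Σfm = 13×12.5 + 17×16.5 + 14×20.5 + 22×24.5 + 25×28.5 + 48×32.5 + 23×36.5 = 4381
n = Σf = 162
Mean = 4381 / 162 = 27.0432

27.0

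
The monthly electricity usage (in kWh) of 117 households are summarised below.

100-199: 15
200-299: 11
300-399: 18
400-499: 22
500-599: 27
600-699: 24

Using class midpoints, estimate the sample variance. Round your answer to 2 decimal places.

27512.53

Midpoints: 149.5, 249.5, 349.5, 449.5, 549.5, 649.5
n = 117, Σfm = 51591.5, mean = 440.9530
Σfm² = 25940879.25
Σf(m − x̄)² = Σfm² − (Σfm)²/n = 25940879.25 − 51591.5²/117 = 3191452.9915
Sample variance = 3191452.9915 / 116 = 27512.5258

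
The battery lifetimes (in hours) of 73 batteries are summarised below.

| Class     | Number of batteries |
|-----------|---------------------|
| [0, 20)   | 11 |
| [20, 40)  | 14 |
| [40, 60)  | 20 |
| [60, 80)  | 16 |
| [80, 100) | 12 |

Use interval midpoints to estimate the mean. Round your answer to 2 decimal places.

Midpoints: 10, 30, 50, 70, 90
Σfm = 11×10 + 14×30 + 20×50 + 16×70 + 12×90 = 3730
n = Σf = 73
Mean = 3730 / 73 = 51.0959

51.10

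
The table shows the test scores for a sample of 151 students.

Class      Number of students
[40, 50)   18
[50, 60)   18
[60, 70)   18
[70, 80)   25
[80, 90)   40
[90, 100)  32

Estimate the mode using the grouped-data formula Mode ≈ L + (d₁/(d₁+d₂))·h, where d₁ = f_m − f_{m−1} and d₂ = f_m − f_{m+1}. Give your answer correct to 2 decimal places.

86.52

Modal class: [80, 90) (highest frequency 40).
d₁ = 40 − 25 = 15, d₂ = 40 − 32 = 8
Mode ≈ 80 + (15/(15+8)) × 10 = 80 + 6.5217 = 86.5217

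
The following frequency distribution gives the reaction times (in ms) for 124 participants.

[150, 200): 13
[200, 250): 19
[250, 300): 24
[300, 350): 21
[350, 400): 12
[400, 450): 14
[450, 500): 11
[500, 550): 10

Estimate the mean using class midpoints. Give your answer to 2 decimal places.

329.84

Midpoints: 175, 225, 275, 325, 375, 425, 475, 525
Σfm = 13×175 + 19×225 + 24×275 + 21×325 + 12×375 + 14×425 + 11×475 + 10×525 = 40900
n = Σf = 124
Mean = 40900 / 124 = 329.8387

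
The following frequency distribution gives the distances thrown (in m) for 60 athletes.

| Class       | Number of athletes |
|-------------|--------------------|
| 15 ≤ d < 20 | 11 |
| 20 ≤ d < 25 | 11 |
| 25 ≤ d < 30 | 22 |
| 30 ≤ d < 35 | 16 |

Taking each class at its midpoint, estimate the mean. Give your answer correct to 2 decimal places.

26.08

Midpoints: 17.5, 22.5, 27.5, 32.5
Σfm = 11×17.5 + 11×22.5 + 22×27.5 + 16×32.5 = 1565
n = Σf = 60
Mean = 1565 / 60 = 26.0833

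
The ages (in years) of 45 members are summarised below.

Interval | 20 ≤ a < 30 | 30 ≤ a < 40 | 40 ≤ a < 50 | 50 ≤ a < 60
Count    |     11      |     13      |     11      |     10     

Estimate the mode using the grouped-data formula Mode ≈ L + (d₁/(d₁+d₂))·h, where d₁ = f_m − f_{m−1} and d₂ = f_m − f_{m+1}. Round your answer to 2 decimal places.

35.00

Modal class: 30 ≤ a < 40 (highest frequency 13).
d₁ = 13 − 11 = 2, d₂ = 13 − 11 = 2
Mode ≈ 30 + (2/(2+2)) × 10 = 30 + 5.0000 = 35.0000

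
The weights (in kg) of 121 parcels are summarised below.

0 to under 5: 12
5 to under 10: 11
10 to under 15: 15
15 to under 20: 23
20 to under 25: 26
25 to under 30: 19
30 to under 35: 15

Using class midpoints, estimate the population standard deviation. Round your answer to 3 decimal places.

Midpoints: 2.5, 7.5, 12.5, 17.5, 22.5, 27.5, 32.5
n = 121, Σfm = 2297.5, mean = 18.9876
Σfm² = 53456.25
Σf(m − x̄)² = Σfm² − (Σfm)²/n = 53456.25 − 2297.5²/121 = 9832.2314
Population variance = 9832.2314 / 121 = 81.2581
Standard deviation = √81.2581 = 9.0143

9.014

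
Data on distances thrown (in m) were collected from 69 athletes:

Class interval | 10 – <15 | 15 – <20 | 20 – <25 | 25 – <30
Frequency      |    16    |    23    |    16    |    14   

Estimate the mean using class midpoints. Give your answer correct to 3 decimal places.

Midpoints: 12.5, 17.5, 22.5, 27.5
Σfm = 16×12.5 + 23×17.5 + 16×22.5 + 14×27.5 = 1347.5
n = Σf = 69
Mean = 1347.5 / 69 = 19.5290

19.529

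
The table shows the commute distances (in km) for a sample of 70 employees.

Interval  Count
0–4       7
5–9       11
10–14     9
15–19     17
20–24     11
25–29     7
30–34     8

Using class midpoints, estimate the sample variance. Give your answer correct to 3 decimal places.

Midpoints: 2, 7, 12, 17, 22, 27, 32
n = 70, Σfm = 1175, mean = 16.7857
Σfm² = 25395
Σf(m − x̄)² = Σfm² − (Σfm)²/n = 25395 − 1175²/70 = 5671.7857
Sample variance = 5671.7857 / 69 = 82.1998

82.200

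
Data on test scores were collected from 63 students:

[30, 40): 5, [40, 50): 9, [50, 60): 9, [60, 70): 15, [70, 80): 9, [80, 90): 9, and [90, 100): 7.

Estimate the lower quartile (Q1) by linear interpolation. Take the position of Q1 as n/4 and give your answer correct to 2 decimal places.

51.94

Cumulative frequencies: 5, 14, 23, 38, 47, 56, 63
n = 63; position = n/4 = 15.75.
This falls in the class [50, 60): L = 50, F = 14, f = 9, h = 10.
Lower quartile ≈ 50 + ((15.75 − 14) / 9) × 10 = 51.9444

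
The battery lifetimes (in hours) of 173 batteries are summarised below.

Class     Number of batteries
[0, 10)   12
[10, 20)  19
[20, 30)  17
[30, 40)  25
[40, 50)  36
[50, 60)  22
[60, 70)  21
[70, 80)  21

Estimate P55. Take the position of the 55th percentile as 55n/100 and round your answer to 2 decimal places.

Cumulative frequencies: 12, 31, 48, 73, 109, 131, 152, 173
n = 173; position = 55n/100 = 95.15.
This falls in the class [40, 50): L = 40, F = 73, f = 36, h = 10.
55th percentile ≈ 40 + ((95.15 − 73) / 36) × 10 = 46.1528

46.15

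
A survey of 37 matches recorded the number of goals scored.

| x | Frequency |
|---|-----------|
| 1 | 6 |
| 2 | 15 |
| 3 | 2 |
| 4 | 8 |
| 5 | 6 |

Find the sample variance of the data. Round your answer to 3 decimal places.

1.935

Values: 1, 2, 3, 4, 5
n = 37, Σfx = 104, mean = 2.8108
Σfx² = 362
Σf(x − x̄)² = Σfx² − (Σfx)²/n = 362 − 104²/37 = 69.6757
Sample variance = 69.6757 / 36 = 1.9354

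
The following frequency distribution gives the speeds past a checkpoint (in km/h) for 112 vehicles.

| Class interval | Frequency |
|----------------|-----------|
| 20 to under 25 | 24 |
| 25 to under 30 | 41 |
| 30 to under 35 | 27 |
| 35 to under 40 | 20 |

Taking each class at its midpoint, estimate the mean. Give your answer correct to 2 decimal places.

29.42

Midpoints: 22.5, 27.5, 32.5, 37.5
Σfm = 24×22.5 + 41×27.5 + 27×32.5 + 20×37.5 = 3295
n = Σf = 112
Mean = 3295 / 112 = 29.4196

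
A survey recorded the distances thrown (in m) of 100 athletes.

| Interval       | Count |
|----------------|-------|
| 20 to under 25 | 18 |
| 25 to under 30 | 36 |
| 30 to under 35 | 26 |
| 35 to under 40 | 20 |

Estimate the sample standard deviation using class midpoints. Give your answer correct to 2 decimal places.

5.05

Midpoints: 22.5, 27.5, 32.5, 37.5
n = 100, Σfm = 2990, mean = 29.9000
Σfm² = 91925
Σf(m − x̄)² = Σfm² − (Σfm)²/n = 91925 − 2990²/100 = 2524.0000
Sample variance = 2524.0000 / 99 = 25.4949
Standard deviation = √25.4949 = 5.0493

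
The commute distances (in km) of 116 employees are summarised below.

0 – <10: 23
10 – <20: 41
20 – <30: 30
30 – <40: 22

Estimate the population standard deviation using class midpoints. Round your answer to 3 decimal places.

Midpoints: 5, 15, 25, 35
n = 116, Σfm = 2250, mean = 19.3966
Σfm² = 55500
Σf(m − x̄)² = Σfm² − (Σfm)²/n = 55500 − 2250²/116 = 11857.7586
Population variance = 11857.7586 / 116 = 102.2221
Standard deviation = √102.2221 = 10.1105

10.110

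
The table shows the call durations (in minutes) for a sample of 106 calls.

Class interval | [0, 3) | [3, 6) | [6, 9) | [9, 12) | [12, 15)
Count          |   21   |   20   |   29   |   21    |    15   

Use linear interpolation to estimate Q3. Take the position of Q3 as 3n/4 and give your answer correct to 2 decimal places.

Cumulative frequencies: 21, 41, 70, 91, 106
n = 106; position = 3n/4 = 79.5.
This falls in the class [9, 12): L = 9, F = 70, f = 21, h = 3.
Upper quartile ≈ 9 + ((79.5 − 70) / 21) × 3 = 10.3571

10.36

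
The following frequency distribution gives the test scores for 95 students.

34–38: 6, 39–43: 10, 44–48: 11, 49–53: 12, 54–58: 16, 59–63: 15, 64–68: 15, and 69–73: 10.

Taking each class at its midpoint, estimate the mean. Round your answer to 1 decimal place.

55.3

Midpoints: 36, 41, 46, 51, 56, 61, 66, 71
Σfm = 6×36 + 10×41 + 11×46 + 12×51 + 16×56 + 15×61 + 15×66 + 10×71 = 5255
n = Σf = 95
Mean = 5255 / 95 = 55.3158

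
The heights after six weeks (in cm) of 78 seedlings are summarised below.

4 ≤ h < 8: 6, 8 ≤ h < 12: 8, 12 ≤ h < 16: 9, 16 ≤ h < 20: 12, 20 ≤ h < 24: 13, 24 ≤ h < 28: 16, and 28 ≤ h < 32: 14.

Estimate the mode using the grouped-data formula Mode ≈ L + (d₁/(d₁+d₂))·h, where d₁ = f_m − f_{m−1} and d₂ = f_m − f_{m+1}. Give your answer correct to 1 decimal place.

Modal class: 24 ≤ h < 28 (highest frequency 16).
d₁ = 16 − 13 = 3, d₂ = 16 − 14 = 2
Mode ≈ 24 + (3/(3+2)) × 4 = 24 + 2.4000 = 26.4000

26.4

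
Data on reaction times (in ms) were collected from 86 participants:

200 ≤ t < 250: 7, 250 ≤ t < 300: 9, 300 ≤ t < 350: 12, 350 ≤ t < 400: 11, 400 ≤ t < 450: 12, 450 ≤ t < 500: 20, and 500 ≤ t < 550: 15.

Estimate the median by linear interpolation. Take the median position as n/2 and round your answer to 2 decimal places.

416.67

Cumulative frequencies: 7, 16, 28, 39, 51, 71, 86
n = 86; position = n/2 = 43.
This falls in the class 400 ≤ t < 450: L = 400, F = 39, f = 12, h = 50.
Median ≈ 400 + ((43 − 39) / 12) × 50 = 416.6667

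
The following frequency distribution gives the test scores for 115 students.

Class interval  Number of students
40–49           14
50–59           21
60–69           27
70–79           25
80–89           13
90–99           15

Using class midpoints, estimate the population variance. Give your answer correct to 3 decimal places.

Midpoints: 44.5, 54.5, 64.5, 74.5, 84.5, 94.5
n = 115, Σfm = 7887.5, mean = 68.5870
Σfm² = 567958.75
Σf(m − x̄)² = Σfm² − (Σfm)²/n = 567958.75 − 7887.5²/115 = 26979.1304
Population variance = 26979.1304 / 115 = 234.6011

234.601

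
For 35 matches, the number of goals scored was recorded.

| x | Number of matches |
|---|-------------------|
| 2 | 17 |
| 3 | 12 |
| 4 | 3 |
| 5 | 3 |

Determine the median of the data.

Cumulative frequencies: 17, 29, 32, 35
n = 35, so the median is the value in position (n+1)/2 = 18.
Position 18 falls at value 3.

3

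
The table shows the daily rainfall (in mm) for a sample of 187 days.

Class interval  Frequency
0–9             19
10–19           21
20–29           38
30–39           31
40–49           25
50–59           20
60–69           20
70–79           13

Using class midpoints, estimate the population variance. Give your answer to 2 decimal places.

415.75

Midpoints: 4.5, 14.5, 24.5, 34.5, 44.5, 54.5, 64.5, 74.5
n = 187, Σfm = 6851.5, mean = 36.6390
Σfm² = 328776.75
Σf(m − x̄)² = Σfm² − (Σfm)²/n = 328776.75 − 6851.5²/187 = 77744.3850
Population variance = 77744.3850 / 187 = 415.7454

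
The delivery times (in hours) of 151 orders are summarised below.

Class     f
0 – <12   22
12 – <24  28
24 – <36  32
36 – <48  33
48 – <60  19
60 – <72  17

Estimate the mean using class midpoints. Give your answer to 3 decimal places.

Midpoints: 6, 18, 30, 42, 54, 66
Σfm = 22×6 + 28×18 + 32×30 + 33×42 + 19×54 + 17×66 = 5130
n = Σf = 151
Mean = 5130 / 151 = 33.9735

33.974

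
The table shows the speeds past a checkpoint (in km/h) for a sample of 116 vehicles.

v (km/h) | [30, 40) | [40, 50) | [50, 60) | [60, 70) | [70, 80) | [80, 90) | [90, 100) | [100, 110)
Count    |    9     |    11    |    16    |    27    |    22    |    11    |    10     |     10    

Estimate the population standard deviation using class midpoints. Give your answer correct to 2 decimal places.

19.39

Midpoints: 35, 45, 55, 65, 75, 85, 95, 105
n = 116, Σfm = 8030, mean = 69.2241
Σfm² = 599500
Σf(m − x̄)² = Σfm² − (Σfm)²/n = 599500 − 8030²/116 = 43630.1724
Population variance = 43630.1724 / 116 = 376.1222
Standard deviation = √376.1222 = 19.3939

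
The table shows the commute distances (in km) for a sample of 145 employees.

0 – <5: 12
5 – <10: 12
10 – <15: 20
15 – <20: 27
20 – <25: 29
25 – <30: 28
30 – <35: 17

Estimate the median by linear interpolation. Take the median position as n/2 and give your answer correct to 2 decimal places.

20.26

Cumulative frequencies: 12, 24, 44, 71, 100, 128, 145
n = 145; position = n/2 = 72.5.
This falls in the class 20 – <25: L = 20, F = 71, f = 29, h = 5.
Median ≈ 20 + ((72.5 − 71) / 29) × 5 = 20.2586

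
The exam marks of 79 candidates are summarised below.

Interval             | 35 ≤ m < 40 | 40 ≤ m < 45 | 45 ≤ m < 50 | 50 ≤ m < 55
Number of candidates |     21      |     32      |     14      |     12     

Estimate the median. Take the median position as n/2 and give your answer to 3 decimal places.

42.891

Cumulative frequencies: 21, 53, 67, 79
n = 79; position = n/2 = 39.5.
This falls in the class 40 ≤ m < 45: L = 40, F = 21, f = 32, h = 5.
Median ≈ 40 + ((39.5 − 21) / 32) × 5 = 42.8906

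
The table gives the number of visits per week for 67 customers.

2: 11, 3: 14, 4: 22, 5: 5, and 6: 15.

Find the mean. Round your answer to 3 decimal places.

Values: 2, 3, 4, 5, 6
Σfx = 11×2 + 14×3 + 22×4 + 5×5 + 15×6 = 267
n = Σf = 67
Mean = 267 / 67 = 3.9851

3.985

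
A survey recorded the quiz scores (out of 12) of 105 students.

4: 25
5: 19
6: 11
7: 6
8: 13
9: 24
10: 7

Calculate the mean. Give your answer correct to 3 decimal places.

Values: 4, 5, 6, 7, 8, 9, 10
Σfx = 25×4 + 19×5 + 11×6 + 6×7 + 13×8 + 24×9 + 7×10 = 693
n = Σf = 105
Mean = 693 / 105 = 6.6000

6.600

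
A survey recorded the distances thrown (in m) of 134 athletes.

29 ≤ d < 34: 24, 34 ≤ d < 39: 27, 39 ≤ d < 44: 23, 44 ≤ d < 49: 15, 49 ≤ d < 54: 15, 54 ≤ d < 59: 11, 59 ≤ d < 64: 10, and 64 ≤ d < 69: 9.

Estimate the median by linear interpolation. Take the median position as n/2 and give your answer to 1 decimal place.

Cumulative frequencies: 24, 51, 74, 89, 104, 115, 125, 134
n = 134; position = n/2 = 67.
This falls in the class 39 ≤ d < 44: L = 39, F = 51, f = 23, h = 5.
Median ≈ 39 + ((67 − 51) / 23) × 5 = 42.4783

42.5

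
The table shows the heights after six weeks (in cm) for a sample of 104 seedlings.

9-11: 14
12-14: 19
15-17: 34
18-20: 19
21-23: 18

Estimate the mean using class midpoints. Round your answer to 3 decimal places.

16.231

Midpoints: 10, 13, 16, 19, 22
Σfm = 14×10 + 19×13 + 34×16 + 19×19 + 18×22 = 1688
n = Σf = 104
Mean = 1688 / 104 = 16.2308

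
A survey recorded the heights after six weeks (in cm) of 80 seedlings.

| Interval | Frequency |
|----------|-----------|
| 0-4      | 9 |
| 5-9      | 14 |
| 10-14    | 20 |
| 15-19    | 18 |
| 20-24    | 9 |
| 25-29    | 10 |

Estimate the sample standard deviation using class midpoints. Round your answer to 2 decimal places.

7.54

Midpoints: 2, 7, 12, 17, 22, 27
n = 80, Σfm = 1130, mean = 14.1250
Σfm² = 20450
Σf(m − x̄)² = Σfm² − (Σfm)²/n = 20450 − 1130²/80 = 4488.7500
Sample variance = 4488.7500 / 79 = 56.8196
Standard deviation = √56.8196 = 7.5379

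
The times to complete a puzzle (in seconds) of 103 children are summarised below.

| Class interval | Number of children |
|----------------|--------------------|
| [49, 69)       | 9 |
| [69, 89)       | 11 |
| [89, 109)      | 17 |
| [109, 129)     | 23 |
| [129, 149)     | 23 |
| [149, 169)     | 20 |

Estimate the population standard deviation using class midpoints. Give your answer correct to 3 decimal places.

30.840

Midpoints: 59, 79, 99, 119, 139, 159
n = 103, Σfm = 12197, mean = 118.4175
Σfm² = 1542303
Σf(m − x̄)² = Σfm² − (Σfm)²/n = 1542303 − 12197²/103 = 97965.0485
Population variance = 97965.0485 / 103 = 951.1170
Standard deviation = √951.1170 = 30.8402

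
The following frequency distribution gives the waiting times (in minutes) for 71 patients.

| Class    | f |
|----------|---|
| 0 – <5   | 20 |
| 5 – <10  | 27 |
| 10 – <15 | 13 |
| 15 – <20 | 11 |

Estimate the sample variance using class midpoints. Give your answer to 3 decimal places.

Midpoints: 2.5, 7.5, 12.5, 17.5
n = 71, Σfm = 607.5, mean = 8.5563
Σfm² = 7043.75
Σf(m − x̄)² = Σfm² − (Σfm)²/n = 7043.75 − 607.5²/71 = 1845.7746
Sample variance = 1845.7746 / 70 = 26.3682

26.368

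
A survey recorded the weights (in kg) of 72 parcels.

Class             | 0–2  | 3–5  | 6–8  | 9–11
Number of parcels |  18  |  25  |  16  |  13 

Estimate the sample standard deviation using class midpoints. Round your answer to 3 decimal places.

3.144

Midpoints: 1, 4, 7, 10
n = 72, Σfm = 360, mean = 5.0000
Σfm² = 2502
Σf(m − x̄)² = Σfm² − (Σfm)²/n = 2502 − 360²/72 = 702.0000
Sample variance = 702.0000 / 71 = 9.8873
Standard deviation = √9.8873 = 3.1444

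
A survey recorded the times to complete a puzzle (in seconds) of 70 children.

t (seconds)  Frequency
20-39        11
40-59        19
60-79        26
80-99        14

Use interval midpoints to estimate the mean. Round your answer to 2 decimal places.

Midpoints: 29.5, 49.5, 69.5, 89.5
Σfm = 11×29.5 + 19×49.5 + 26×69.5 + 14×89.5 = 4325
n = Σf = 70
Mean = 4325 / 70 = 61.7857

61.79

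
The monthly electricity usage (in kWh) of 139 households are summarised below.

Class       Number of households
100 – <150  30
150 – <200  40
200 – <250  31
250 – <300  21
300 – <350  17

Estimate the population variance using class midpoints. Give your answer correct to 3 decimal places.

Midpoints: 125, 175, 225, 275, 325
n = 139, Σfm = 29025, mean = 208.8129
Σfm² = 6646875
Σf(m − x̄)² = Σfm² − (Σfm)²/n = 6646875 − 29025²/139 = 586079.1367
Population variance = 586079.1367 / 139 = 4216.3967

4216.397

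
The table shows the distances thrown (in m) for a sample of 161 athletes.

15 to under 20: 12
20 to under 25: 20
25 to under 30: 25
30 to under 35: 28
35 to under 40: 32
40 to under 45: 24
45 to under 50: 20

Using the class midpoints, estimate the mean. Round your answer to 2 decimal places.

33.71

Midpoints: 17.5, 22.5, 27.5, 32.5, 37.5, 42.5, 47.5
Σfm = 12×17.5 + 20×22.5 + 25×27.5 + 28×32.5 + 32×37.5 + 24×42.5 + 20×47.5 = 5427.5
n = Σf = 161
Mean = 5427.5 / 161 = 33.7112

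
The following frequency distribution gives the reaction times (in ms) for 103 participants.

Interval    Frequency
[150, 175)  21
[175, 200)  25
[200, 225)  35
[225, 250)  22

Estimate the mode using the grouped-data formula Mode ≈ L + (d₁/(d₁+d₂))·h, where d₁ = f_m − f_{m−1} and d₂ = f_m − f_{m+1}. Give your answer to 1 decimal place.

210.9

Modal class: [200, 225) (highest frequency 35).
d₁ = 35 − 25 = 10, d₂ = 35 − 22 = 13
Mode ≈ 200 + (10/(10+13)) × 25 = 200 + 10.8696 = 210.8696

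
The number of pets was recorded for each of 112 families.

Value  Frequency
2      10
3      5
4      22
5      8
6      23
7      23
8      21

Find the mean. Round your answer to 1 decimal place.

Values: 2, 3, 4, 5, 6, 7, 8
Σfx = 10×2 + 5×3 + 22×4 + 8×5 + 23×6 + 23×7 + 21×8 = 630
n = Σf = 112
Mean = 630 / 112 = 5.6250

5.6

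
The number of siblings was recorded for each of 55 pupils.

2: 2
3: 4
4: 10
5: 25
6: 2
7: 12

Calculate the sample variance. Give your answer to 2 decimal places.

1.74

Values: 2, 3, 4, 5, 6, 7
n = 55, Σfx = 277, mean = 5.0364
Σfx² = 1489
Σf(x − x̄)² = Σfx² − (Σfx)²/n = 1489 − 277²/55 = 93.9273
Sample variance = 93.9273 / 54 = 1.7394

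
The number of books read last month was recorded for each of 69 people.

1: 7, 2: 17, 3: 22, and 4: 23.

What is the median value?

Cumulative frequencies: 7, 24, 46, 69
n = 69, so the median is the value in position (n+1)/2 = 35.
Position 35 falls at value 3.

3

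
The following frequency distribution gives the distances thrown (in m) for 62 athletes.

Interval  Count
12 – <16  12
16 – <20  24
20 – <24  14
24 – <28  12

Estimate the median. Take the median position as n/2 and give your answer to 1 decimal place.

Cumulative frequencies: 12, 36, 50, 62
n = 62; position = n/2 = 31.
This falls in the class 16 – <20: L = 16, F = 12, f = 24, h = 4.
Median ≈ 16 + ((31 − 12) / 24) × 4 = 19.1667

19.2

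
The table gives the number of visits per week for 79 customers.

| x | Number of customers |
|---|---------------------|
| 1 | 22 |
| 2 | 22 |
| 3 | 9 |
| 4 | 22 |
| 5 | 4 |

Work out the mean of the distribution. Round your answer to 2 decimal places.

Values: 1, 2, 3, 4, 5
Σfx = 22×1 + 22×2 + 9×3 + 22×4 + 4×5 = 201
n = Σf = 79
Mean = 201 / 79 = 2.5443

2.54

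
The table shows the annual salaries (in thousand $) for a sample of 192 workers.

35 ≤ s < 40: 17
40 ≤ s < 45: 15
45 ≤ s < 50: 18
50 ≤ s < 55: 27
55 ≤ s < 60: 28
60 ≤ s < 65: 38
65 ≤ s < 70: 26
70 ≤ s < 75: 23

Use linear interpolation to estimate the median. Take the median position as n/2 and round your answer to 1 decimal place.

Cumulative frequencies: 17, 32, 50, 77, 105, 143, 169, 192
n = 192; position = n/2 = 96.
This falls in the class 55 ≤ s < 60: L = 55, F = 77, f = 28, h = 5.
Median ≈ 55 + ((96 − 77) / 28) × 5 = 58.3929

58.4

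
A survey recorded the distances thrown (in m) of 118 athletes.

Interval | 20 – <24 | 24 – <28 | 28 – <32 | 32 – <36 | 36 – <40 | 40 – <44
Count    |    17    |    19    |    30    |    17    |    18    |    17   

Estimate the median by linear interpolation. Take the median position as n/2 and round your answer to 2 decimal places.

31.07

Cumulative frequencies: 17, 36, 66, 83, 101, 118
n = 118; position = n/2 = 59.
This falls in the class 28 – <32: L = 28, F = 36, f = 30, h = 4.
Median ≈ 28 + ((59 − 36) / 30) × 4 = 31.0667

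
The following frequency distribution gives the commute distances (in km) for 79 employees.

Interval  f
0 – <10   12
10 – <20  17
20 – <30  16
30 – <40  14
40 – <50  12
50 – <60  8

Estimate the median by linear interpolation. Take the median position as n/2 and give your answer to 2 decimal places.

Cumulative frequencies: 12, 29, 45, 59, 71, 79
n = 79; position = n/2 = 39.5.
This falls in the class 20 – <30: L = 20, F = 29, f = 16, h = 10.
Median ≈ 20 + ((39.5 − 29) / 16) × 10 = 26.5625

26.56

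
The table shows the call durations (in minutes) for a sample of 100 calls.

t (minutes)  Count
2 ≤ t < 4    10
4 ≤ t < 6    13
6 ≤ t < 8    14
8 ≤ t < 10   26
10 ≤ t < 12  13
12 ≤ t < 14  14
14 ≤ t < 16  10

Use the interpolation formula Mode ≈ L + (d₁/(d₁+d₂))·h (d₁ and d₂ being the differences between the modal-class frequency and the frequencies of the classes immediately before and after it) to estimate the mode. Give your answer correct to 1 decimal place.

Modal class: 8 ≤ t < 10 (highest frequency 26).
d₁ = 26 − 14 = 12, d₂ = 26 − 13 = 13
Mode ≈ 8 + (12/(12+13)) × 2 = 8 + 0.9600 = 8.9600

9.0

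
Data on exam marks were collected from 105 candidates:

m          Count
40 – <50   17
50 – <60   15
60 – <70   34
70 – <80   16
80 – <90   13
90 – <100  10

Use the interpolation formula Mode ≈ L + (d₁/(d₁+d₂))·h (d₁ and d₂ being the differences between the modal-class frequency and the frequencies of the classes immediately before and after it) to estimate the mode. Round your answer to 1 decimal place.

65.1

Modal class: 60 – <70 (highest frequency 34).
d₁ = 34 − 15 = 19, d₂ = 34 − 16 = 18
Mode ≈ 60 + (19/(19+18)) × 10 = 60 + 5.1351 = 65.1351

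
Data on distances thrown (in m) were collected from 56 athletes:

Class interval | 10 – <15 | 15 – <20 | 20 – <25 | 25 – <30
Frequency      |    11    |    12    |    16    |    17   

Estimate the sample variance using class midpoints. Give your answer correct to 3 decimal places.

30.836

Midpoints: 12.5, 17.5, 22.5, 27.5
n = 56, Σfm = 1175, mean = 20.9821
Σfm² = 26350
Σf(m − x̄)² = Σfm² − (Σfm)²/n = 26350 − 1175²/56 = 1695.9821
Sample variance = 1695.9821 / 55 = 30.8360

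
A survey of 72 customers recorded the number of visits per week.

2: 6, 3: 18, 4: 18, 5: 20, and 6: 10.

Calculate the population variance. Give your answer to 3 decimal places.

1.397

Values: 2, 3, 4, 5, 6
n = 72, Σfx = 298, mean = 4.1389
Σfx² = 1334
Σf(x − x̄)² = Σfx² − (Σfx)²/n = 1334 − 298²/72 = 100.6111
Population variance = 100.6111 / 72 = 1.3974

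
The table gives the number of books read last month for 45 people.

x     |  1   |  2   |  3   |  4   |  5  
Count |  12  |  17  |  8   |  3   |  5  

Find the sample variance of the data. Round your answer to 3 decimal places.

Values: 1, 2, 3, 4, 5
n = 45, Σfx = 107, mean = 2.3778
Σfx² = 325
Σf(x − x̄)² = Σfx² − (Σfx)²/n = 325 − 107²/45 = 70.5778
Sample variance = 70.5778 / 44 = 1.6040

1.604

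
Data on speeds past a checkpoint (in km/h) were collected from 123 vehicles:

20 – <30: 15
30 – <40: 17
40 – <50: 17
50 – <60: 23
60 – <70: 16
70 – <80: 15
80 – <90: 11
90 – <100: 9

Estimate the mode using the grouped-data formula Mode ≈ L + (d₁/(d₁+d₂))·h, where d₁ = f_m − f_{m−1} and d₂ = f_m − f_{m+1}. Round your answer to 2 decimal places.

54.62

Modal class: 50 – <60 (highest frequency 23).
d₁ = 23 − 17 = 6, d₂ = 23 − 16 = 7
Mode ≈ 50 + (6/(6+7)) × 10 = 50 + 4.6154 = 54.6154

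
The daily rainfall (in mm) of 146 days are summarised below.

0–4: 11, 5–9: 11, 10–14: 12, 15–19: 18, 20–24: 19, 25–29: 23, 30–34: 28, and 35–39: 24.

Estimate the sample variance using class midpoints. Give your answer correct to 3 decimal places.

118.101

Midpoints: 2, 7, 12, 17, 22, 27, 32, 37
n = 146, Σfm = 3372, mean = 23.0959
Σfm² = 95004
Σf(m − x̄)² = Σfm² − (Σfm)²/n = 95004 − 3372²/146 = 17124.6575
Sample variance = 17124.6575 / 145 = 118.1011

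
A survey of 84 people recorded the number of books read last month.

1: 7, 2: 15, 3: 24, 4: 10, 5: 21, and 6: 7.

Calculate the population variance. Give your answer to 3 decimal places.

Values: 1, 2, 3, 4, 5, 6
n = 84, Σfx = 296, mean = 3.5238
Σfx² = 1220
Σf(x − x̄)² = Σfx² − (Σfx)²/n = 1220 − 296²/84 = 176.9524
Population variance = 176.9524 / 84 = 2.1066

2.107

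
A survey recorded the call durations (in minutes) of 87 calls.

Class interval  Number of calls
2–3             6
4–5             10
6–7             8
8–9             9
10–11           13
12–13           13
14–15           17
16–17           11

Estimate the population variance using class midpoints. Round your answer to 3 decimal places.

Midpoints: 2.5, 4.5, 6.5, 8.5, 10.5, 12.5, 14.5, 16.5
n = 87, Σfm = 915.5, mean = 10.5230
Σfm² = 11261.75
Σf(m − x̄)² = Σfm² − (Σfm)²/n = 11261.75 − 915.5²/87 = 1627.9540
Population variance = 1627.9540 / 87 = 18.7121

18.712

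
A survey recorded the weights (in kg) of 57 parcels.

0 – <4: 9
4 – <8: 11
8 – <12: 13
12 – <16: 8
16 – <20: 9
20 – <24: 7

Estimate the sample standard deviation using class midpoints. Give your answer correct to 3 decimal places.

6.510

Midpoints: 2, 6, 10, 14, 18, 22
n = 57, Σfm = 642, mean = 11.2632
Σfm² = 9604
Σf(m − x̄)² = Σfm² − (Σfm)²/n = 9604 − 642²/57 = 2373.0526
Sample variance = 2373.0526 / 56 = 42.3759
Standard deviation = √42.3759 = 6.5097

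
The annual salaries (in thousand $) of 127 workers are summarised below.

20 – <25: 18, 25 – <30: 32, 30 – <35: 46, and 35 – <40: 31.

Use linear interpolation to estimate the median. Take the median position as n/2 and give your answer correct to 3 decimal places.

31.467

Cumulative frequencies: 18, 50, 96, 127
n = 127; position = n/2 = 63.5.
This falls in the class 30 – <35: L = 30, F = 50, f = 46, h = 5.
Median ≈ 30 + ((63.5 − 50) / 46) × 5 = 31.4674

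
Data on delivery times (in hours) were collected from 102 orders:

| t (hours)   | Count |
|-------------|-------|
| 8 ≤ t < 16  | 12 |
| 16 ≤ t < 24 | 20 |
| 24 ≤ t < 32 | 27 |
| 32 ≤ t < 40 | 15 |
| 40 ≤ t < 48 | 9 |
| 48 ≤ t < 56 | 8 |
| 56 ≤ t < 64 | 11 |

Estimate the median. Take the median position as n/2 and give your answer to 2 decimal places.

29.63

Cumulative frequencies: 12, 32, 59, 74, 83, 91, 102
n = 102; position = n/2 = 51.
This falls in the class 24 ≤ t < 32: L = 24, F = 32, f = 27, h = 8.
Median ≈ 24 + ((51 − 32) / 27) × 8 = 29.6296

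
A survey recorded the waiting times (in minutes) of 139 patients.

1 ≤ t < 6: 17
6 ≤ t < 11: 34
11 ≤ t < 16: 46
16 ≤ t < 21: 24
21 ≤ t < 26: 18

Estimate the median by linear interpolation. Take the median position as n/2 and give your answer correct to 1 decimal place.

13.0

Cumulative frequencies: 17, 51, 97, 121, 139
n = 139; position = n/2 = 69.5.
This falls in the class 11 ≤ t < 16: L = 11, F = 51, f = 46, h = 5.
Median ≈ 11 + ((69.5 − 51) / 46) × 5 = 13.0109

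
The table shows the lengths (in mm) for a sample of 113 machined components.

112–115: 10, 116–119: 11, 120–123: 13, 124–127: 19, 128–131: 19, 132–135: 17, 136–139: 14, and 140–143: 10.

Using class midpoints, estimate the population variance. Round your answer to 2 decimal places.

67.49

Midpoints: 113.5, 117.5, 121.5, 125.5, 129.5, 133.5, 137.5, 141.5
n = 113, Σfm = 14461.5, mean = 127.9779
Σfm² = 1858378.25
Σf(m − x̄)² = Σfm² − (Σfm)²/n = 1858378.25 − 14461.5²/113 = 7626.1947
Population variance = 7626.1947 / 113 = 67.4884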